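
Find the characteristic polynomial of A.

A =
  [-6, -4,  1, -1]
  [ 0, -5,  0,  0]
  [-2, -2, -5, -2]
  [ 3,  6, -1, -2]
x^4 + 18*x^3 + 120*x^2 + 350*x + 375

Expanding det(x·I − A) (e.g. by cofactor expansion or by noting that A is similar to its Jordan form J, which has the same characteristic polynomial as A) gives
  χ_A(x) = x^4 + 18*x^3 + 120*x^2 + 350*x + 375
which factors as (x + 3)*(x + 5)^3. The eigenvalues (with algebraic multiplicities) are λ = -5 with multiplicity 3, λ = -3 with multiplicity 1.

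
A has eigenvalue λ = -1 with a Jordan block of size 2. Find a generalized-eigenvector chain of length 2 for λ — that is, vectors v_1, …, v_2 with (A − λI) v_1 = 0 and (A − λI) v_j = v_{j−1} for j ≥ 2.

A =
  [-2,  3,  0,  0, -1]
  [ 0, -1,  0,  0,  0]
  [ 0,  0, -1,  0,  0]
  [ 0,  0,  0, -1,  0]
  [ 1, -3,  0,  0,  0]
A Jordan chain for λ = -1 of length 2:
v_1 = (-1, 0, 0, 0, 1)ᵀ
v_2 = (1, 0, 0, 0, 0)ᵀ

Let N = A − (-1)·I. We want v_2 with N^2 v_2 = 0 but N^1 v_2 ≠ 0; then v_{j-1} := N · v_j for j = 2, …, 2.

Pick v_2 = (1, 0, 0, 0, 0)ᵀ.
Then v_1 = N · v_2 = (-1, 0, 0, 0, 1)ᵀ.

Sanity check: (A − (-1)·I) v_1 = (0, 0, 0, 0, 0)ᵀ = 0. ✓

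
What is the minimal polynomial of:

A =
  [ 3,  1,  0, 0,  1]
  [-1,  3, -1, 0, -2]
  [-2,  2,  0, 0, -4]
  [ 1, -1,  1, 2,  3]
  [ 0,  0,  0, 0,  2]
x^3 - 6*x^2 + 12*x - 8

The characteristic polynomial is χ_A(x) = (x - 2)^5, so the eigenvalues are known. The minimal polynomial is
  m_A(x) = Π_λ (x − λ)^{k_λ}
where k_λ is the size of the *largest* Jordan block for λ (equivalently, the smallest k with (A − λI)^k v = 0 for every generalised eigenvector v of λ).

  λ = 2: largest Jordan block has size 3, contributing (x − 2)^3

So m_A(x) = (x - 2)^3 = x^3 - 6*x^2 + 12*x - 8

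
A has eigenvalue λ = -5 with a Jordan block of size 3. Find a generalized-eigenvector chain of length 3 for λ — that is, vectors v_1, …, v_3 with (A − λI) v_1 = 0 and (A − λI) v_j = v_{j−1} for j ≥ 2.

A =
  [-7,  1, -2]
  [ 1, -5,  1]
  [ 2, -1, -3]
A Jordan chain for λ = -5 of length 3:
v_1 = (1, 0, -1)ᵀ
v_2 = (-2, 1, 2)ᵀ
v_3 = (1, 0, 0)ᵀ

Let N = A − (-5)·I. We want v_3 with N^3 v_3 = 0 but N^2 v_3 ≠ 0; then v_{j-1} := N · v_j for j = 3, …, 2.

Pick v_3 = (1, 0, 0)ᵀ.
Then v_2 = N · v_3 = (-2, 1, 2)ᵀ.
Then v_1 = N · v_2 = (1, 0, -1)ᵀ.

Sanity check: (A − (-5)·I) v_1 = (0, 0, 0)ᵀ = 0. ✓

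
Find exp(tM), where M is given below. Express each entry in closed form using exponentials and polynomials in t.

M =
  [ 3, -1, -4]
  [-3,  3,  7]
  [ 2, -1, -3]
e^{tM} =
  [-t^2*exp(t)/2 + 2*t*exp(t) + exp(t), -t*exp(t), t^2*exp(t)/2 - 4*t*exp(t)]
  [t^2*exp(t) - 3*t*exp(t), 2*t*exp(t) + exp(t), -t^2*exp(t) + 7*t*exp(t)]
  [-t^2*exp(t)/2 + 2*t*exp(t), -t*exp(t), t^2*exp(t)/2 - 4*t*exp(t) + exp(t)]

Strategy: write M = P · J · P⁻¹ where J is a Jordan canonical form, so e^{tM} = P · e^{tJ} · P⁻¹, and e^{tJ} can be computed block-by-block.

M has Jordan form
J =
  [1, 1, 0]
  [0, 1, 1]
  [0, 0, 1]
(up to reordering of blocks).

Per-block formulas:
  For a 3×3 Jordan block J_3(1): exp(t · J_3(1)) = e^(1t)·(I + t·N + (t^2/2)·N^2), where N is the 3×3 nilpotent shift.

After assembling e^{tJ} and conjugating by P, we get:

e^{tM} =
  [-t^2*exp(t)/2 + 2*t*exp(t) + exp(t), -t*exp(t), t^2*exp(t)/2 - 4*t*exp(t)]
  [t^2*exp(t) - 3*t*exp(t), 2*t*exp(t) + exp(t), -t^2*exp(t) + 7*t*exp(t)]
  [-t^2*exp(t)/2 + 2*t*exp(t), -t*exp(t), t^2*exp(t)/2 - 4*t*exp(t) + exp(t)]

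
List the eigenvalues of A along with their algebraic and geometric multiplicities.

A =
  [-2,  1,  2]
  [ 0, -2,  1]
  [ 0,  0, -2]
λ = -2: alg = 3, geom = 1

Step 1 — factor the characteristic polynomial to read off the algebraic multiplicities:
  χ_A(x) = (x + 2)^3

Step 2 — compute geometric multiplicities via the rank-nullity identity g(λ) = n − rank(A − λI):
  rank(A − (-2)·I) = 2, so dim ker(A − (-2)·I) = n − 2 = 1

Summary:
  λ = -2: algebraic multiplicity = 3, geometric multiplicity = 1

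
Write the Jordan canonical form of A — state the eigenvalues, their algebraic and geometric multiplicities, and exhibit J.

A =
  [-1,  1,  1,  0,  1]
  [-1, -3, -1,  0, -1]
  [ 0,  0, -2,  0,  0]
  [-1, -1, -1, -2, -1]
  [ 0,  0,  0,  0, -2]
J_2(-2) ⊕ J_1(-2) ⊕ J_1(-2) ⊕ J_1(-2)

The characteristic polynomial is
  det(x·I − A) = x^5 + 10*x^4 + 40*x^3 + 80*x^2 + 80*x + 32 = (x + 2)^5

Eigenvalues and multiplicities (the geometric multiplicity of λ is n − rank(A − λI), which equals the number of Jordan blocks for λ):
  λ = -2: algebraic multiplicity = 5, geometric multiplicity = 4

Determining the block sizes for each eigenvalue:
  λ = -2: 4 blocks summing to 5 forces exactly one block of size 2 and the rest size 1 → block sizes [2, 1, 1, 1]

Assembling the blocks gives a Jordan form
J =
  [-2,  1,  0,  0,  0]
  [ 0, -2,  0,  0,  0]
  [ 0,  0, -2,  0,  0]
  [ 0,  0,  0, -2,  0]
  [ 0,  0,  0,  0, -2]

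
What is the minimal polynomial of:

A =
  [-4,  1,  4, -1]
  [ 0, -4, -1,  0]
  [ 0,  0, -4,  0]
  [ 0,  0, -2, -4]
x^3 + 12*x^2 + 48*x + 64

The characteristic polynomial is χ_A(x) = (x + 4)^4, so the eigenvalues are known. The minimal polynomial is
  m_A(x) = Π_λ (x − λ)^{k_λ}
where k_λ is the size of the *largest* Jordan block for λ (equivalently, the smallest k with (A − λI)^k v = 0 for every generalised eigenvector v of λ).

  λ = -4: largest Jordan block has size 3, contributing (x + 4)^3

So m_A(x) = (x + 4)^3 = x^3 + 12*x^2 + 48*x + 64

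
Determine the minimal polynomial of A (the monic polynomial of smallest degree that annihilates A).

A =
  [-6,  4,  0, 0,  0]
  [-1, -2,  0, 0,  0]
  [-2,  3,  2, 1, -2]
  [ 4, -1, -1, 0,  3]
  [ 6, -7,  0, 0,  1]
x^5 + 5*x^4 - 5*x^3 - 25*x^2 + 40*x - 16

The characteristic polynomial is χ_A(x) = (x - 1)^3*(x + 4)^2, so the eigenvalues are known. The minimal polynomial is
  m_A(x) = Π_λ (x − λ)^{k_λ}
where k_λ is the size of the *largest* Jordan block for λ (equivalently, the smallest k with (A − λI)^k v = 0 for every generalised eigenvector v of λ).

  λ = -4: largest Jordan block has size 2, contributing (x + 4)^2
  λ = 1: largest Jordan block has size 3, contributing (x − 1)^3

So m_A(x) = (x - 1)^3*(x + 4)^2 = x^5 + 5*x^4 - 5*x^3 - 25*x^2 + 40*x - 16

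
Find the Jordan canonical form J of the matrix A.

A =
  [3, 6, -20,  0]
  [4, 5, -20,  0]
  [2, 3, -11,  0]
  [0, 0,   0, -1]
J_2(-1) ⊕ J_1(-1) ⊕ J_1(-1)

The characteristic polynomial is
  det(x·I − A) = x^4 + 4*x^3 + 6*x^2 + 4*x + 1 = (x + 1)^4

Eigenvalues and multiplicities (the geometric multiplicity of λ is n − rank(A − λI), which equals the number of Jordan blocks for λ):
  λ = -1: algebraic multiplicity = 4, geometric multiplicity = 3

Determining the block sizes for each eigenvalue:
  λ = -1: 3 blocks summing to 4 forces exactly one block of size 2 and the rest size 1 → block sizes [2, 1, 1]

Assembling the blocks gives a Jordan form
J =
  [-1,  1,  0,  0]
  [ 0, -1,  0,  0]
  [ 0,  0, -1,  0]
  [ 0,  0,  0, -1]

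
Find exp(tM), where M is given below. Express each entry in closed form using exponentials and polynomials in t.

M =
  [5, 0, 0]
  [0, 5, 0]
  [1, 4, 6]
e^{tM} =
  [exp(5*t), 0, 0]
  [0, exp(5*t), 0]
  [exp(6*t) - exp(5*t), 4*exp(6*t) - 4*exp(5*t), exp(6*t)]

Strategy: write M = P · J · P⁻¹ where J is a Jordan canonical form, so e^{tM} = P · e^{tJ} · P⁻¹, and e^{tJ} can be computed block-by-block.

M has Jordan form
J =
  [5, 0, 0]
  [0, 5, 0]
  [0, 0, 6]
(up to reordering of blocks).

Per-block formulas:
  For a 1×1 block at λ = 5: exp(t · [5]) = [e^(5t)].
  For a 1×1 block at λ = 6: exp(t · [6]) = [e^(6t)].

After assembling e^{tJ} and conjugating by P, we get:

e^{tM} =
  [exp(5*t), 0, 0]
  [0, exp(5*t), 0]
  [exp(6*t) - exp(5*t), 4*exp(6*t) - 4*exp(5*t), exp(6*t)]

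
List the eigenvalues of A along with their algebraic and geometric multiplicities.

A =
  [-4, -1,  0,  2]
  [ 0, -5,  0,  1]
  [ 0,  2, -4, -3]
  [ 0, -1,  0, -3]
λ = -4: alg = 4, geom = 2

Step 1 — factor the characteristic polynomial to read off the algebraic multiplicities:
  χ_A(x) = (x + 4)^4

Step 2 — compute geometric multiplicities via the rank-nullity identity g(λ) = n − rank(A − λI):
  rank(A − (-4)·I) = 2, so dim ker(A − (-4)·I) = n − 2 = 2

Summary:
  λ = -4: algebraic multiplicity = 4, geometric multiplicity = 2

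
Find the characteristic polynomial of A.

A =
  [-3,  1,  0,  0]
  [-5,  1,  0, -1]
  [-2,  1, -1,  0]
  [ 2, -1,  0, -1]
x^4 + 4*x^3 + 6*x^2 + 4*x + 1

Expanding det(x·I − A) (e.g. by cofactor expansion or by noting that A is similar to its Jordan form J, which has the same characteristic polynomial as A) gives
  χ_A(x) = x^4 + 4*x^3 + 6*x^2 + 4*x + 1
which factors as (x + 1)^4. The eigenvalues (with algebraic multiplicities) are λ = -1 with multiplicity 4.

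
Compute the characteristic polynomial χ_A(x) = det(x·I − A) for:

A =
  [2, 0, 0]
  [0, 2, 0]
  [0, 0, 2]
x^3 - 6*x^2 + 12*x - 8

Expanding det(x·I − A) (e.g. by cofactor expansion or by noting that A is similar to its Jordan form J, which has the same characteristic polynomial as A) gives
  χ_A(x) = x^3 - 6*x^2 + 12*x - 8
which factors as (x - 2)^3. The eigenvalues (with algebraic multiplicities) are λ = 2 with multiplicity 3.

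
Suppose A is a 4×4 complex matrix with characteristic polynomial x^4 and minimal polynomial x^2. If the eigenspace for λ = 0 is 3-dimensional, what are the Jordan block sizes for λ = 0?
Block sizes for λ = 0: [2, 1, 1]

Step 1 — from the characteristic polynomial, algebraic multiplicity of λ = 0 is 4. From dim ker(A − (0)·I) = 3, there are exactly 3 Jordan blocks for λ = 0.
Step 2 — from the minimal polynomial, the factor (x − 0)^2 tells us the largest block for λ = 0 has size 2.
Step 3 — with total size 4, 3 blocks, and largest block 2, the block sizes (in nonincreasing order) are [2, 1, 1].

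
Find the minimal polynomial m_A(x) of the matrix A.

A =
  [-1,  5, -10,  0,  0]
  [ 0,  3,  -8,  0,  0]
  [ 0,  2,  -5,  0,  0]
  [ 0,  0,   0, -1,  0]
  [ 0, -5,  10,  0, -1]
x^2 + 2*x + 1

The characteristic polynomial is χ_A(x) = (x + 1)^5, so the eigenvalues are known. The minimal polynomial is
  m_A(x) = Π_λ (x − λ)^{k_λ}
where k_λ is the size of the *largest* Jordan block for λ (equivalently, the smallest k with (A − λI)^k v = 0 for every generalised eigenvector v of λ).

  λ = -1: largest Jordan block has size 2, contributing (x + 1)^2

So m_A(x) = (x + 1)^2 = x^2 + 2*x + 1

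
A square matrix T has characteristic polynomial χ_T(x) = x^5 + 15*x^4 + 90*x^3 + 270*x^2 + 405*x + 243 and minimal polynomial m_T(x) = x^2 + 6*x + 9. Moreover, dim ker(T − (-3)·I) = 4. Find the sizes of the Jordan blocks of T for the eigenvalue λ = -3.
Block sizes for λ = -3: [2, 1, 1, 1]

Step 1 — from the characteristic polynomial, algebraic multiplicity of λ = -3 is 5. From dim ker(T − (-3)·I) = 4, there are exactly 4 Jordan blocks for λ = -3.
Step 2 — from the minimal polynomial, the factor (x + 3)^2 tells us the largest block for λ = -3 has size 2.
Step 3 — with total size 5, 4 blocks, and largest block 2, the block sizes (in nonincreasing order) are [2, 1, 1, 1].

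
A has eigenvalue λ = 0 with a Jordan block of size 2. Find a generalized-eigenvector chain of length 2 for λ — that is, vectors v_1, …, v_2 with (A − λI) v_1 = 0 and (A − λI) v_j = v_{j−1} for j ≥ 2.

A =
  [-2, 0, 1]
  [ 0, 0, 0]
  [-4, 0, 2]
A Jordan chain for λ = 0 of length 2:
v_1 = (-2, 0, -4)ᵀ
v_2 = (1, 0, 0)ᵀ

Let N = A − (0)·I. We want v_2 with N^2 v_2 = 0 but N^1 v_2 ≠ 0; then v_{j-1} := N · v_j for j = 2, …, 2.

Pick v_2 = (1, 0, 0)ᵀ.
Then v_1 = N · v_2 = (-2, 0, -4)ᵀ.

Sanity check: (A − (0)·I) v_1 = (0, 0, 0)ᵀ = 0. ✓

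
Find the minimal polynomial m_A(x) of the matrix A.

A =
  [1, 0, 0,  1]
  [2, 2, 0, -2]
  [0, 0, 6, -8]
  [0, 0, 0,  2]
x^3 - 9*x^2 + 20*x - 12

The characteristic polynomial is χ_A(x) = (x - 6)*(x - 2)^2*(x - 1), so the eigenvalues are known. The minimal polynomial is
  m_A(x) = Π_λ (x − λ)^{k_λ}
where k_λ is the size of the *largest* Jordan block for λ (equivalently, the smallest k with (A − λI)^k v = 0 for every generalised eigenvector v of λ).

  λ = 1: largest Jordan block has size 1, contributing (x − 1)
  λ = 2: largest Jordan block has size 1, contributing (x − 2)
  λ = 6: largest Jordan block has size 1, contributing (x − 6)

So m_A(x) = (x - 6)*(x - 2)*(x - 1) = x^3 - 9*x^2 + 20*x - 12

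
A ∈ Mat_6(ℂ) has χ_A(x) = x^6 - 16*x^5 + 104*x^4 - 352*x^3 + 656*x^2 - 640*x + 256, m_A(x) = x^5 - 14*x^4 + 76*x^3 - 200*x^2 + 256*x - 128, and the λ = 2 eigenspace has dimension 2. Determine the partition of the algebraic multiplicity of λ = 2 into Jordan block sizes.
Block sizes for λ = 2: [3, 1]

Step 1 — from the characteristic polynomial, algebraic multiplicity of λ = 2 is 4. From dim ker(A − (2)·I) = 2, there are exactly 2 Jordan blocks for λ = 2.
Step 2 — from the minimal polynomial, the factor (x − 2)^3 tells us the largest block for λ = 2 has size 3.
Step 3 — with total size 4, 2 blocks, and largest block 3, the block sizes (in nonincreasing order) are [3, 1].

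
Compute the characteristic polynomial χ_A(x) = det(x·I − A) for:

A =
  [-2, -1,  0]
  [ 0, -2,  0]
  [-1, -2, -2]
x^3 + 6*x^2 + 12*x + 8

Expanding det(x·I − A) (e.g. by cofactor expansion or by noting that A is similar to its Jordan form J, which has the same characteristic polynomial as A) gives
  χ_A(x) = x^3 + 6*x^2 + 12*x + 8
which factors as (x + 2)^3. The eigenvalues (with algebraic multiplicities) are λ = -2 with multiplicity 3.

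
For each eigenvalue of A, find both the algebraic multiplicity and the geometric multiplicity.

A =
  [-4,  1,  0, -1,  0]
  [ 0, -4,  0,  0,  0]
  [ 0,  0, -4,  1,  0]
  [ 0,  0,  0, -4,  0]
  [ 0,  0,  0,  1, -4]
λ = -4: alg = 5, geom = 3

Step 1 — factor the characteristic polynomial to read off the algebraic multiplicities:
  χ_A(x) = (x + 4)^5

Step 2 — compute geometric multiplicities via the rank-nullity identity g(λ) = n − rank(A − λI):
  rank(A − (-4)·I) = 2, so dim ker(A − (-4)·I) = n − 2 = 3

Summary:
  λ = -4: algebraic multiplicity = 5, geometric multiplicity = 3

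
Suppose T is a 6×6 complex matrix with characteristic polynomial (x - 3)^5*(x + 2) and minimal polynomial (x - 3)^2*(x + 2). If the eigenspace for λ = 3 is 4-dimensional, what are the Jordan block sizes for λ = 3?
Block sizes for λ = 3: [2, 1, 1, 1]

Step 1 — from the characteristic polynomial, algebraic multiplicity of λ = 3 is 5. From dim ker(T − (3)·I) = 4, there are exactly 4 Jordan blocks for λ = 3.
Step 2 — from the minimal polynomial, the factor (x − 3)^2 tells us the largest block for λ = 3 has size 2.
Step 3 — with total size 5, 4 blocks, and largest block 2, the block sizes (in nonincreasing order) are [2, 1, 1, 1].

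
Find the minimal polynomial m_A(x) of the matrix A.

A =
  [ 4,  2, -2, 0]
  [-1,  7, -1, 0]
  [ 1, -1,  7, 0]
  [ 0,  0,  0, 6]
x^2 - 12*x + 36

The characteristic polynomial is χ_A(x) = (x - 6)^4, so the eigenvalues are known. The minimal polynomial is
  m_A(x) = Π_λ (x − λ)^{k_λ}
where k_λ is the size of the *largest* Jordan block for λ (equivalently, the smallest k with (A − λI)^k v = 0 for every generalised eigenvector v of λ).

  λ = 6: largest Jordan block has size 2, contributing (x − 6)^2

So m_A(x) = (x - 6)^2 = x^2 - 12*x + 36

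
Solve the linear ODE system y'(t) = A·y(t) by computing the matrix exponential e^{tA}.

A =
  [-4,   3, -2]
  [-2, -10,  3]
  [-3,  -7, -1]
e^{tA} =
  [t^2*exp(-5*t)/2 + t*exp(-5*t) + exp(-5*t), t^2*exp(-5*t) + 3*t*exp(-5*t), -t^2*exp(-5*t)/2 - 2*t*exp(-5*t)]
  [-t^2*exp(-5*t)/2 - 2*t*exp(-5*t), -t^2*exp(-5*t) - 5*t*exp(-5*t) + exp(-5*t), t^2*exp(-5*t)/2 + 3*t*exp(-5*t)]
  [-t^2*exp(-5*t)/2 - 3*t*exp(-5*t), -t^2*exp(-5*t) - 7*t*exp(-5*t), t^2*exp(-5*t)/2 + 4*t*exp(-5*t) + exp(-5*t)]

Strategy: write A = P · J · P⁻¹ where J is a Jordan canonical form, so e^{tA} = P · e^{tJ} · P⁻¹, and e^{tJ} can be computed block-by-block.

A has Jordan form
J =
  [-5,  1,  0]
  [ 0, -5,  1]
  [ 0,  0, -5]
(up to reordering of blocks).

Per-block formulas:
  For a 3×3 Jordan block J_3(-5): exp(t · J_3(-5)) = e^(-5t)·(I + t·N + (t^2/2)·N^2), where N is the 3×3 nilpotent shift.

After assembling e^{tJ} and conjugating by P, we get:

e^{tA} =
  [t^2*exp(-5*t)/2 + t*exp(-5*t) + exp(-5*t), t^2*exp(-5*t) + 3*t*exp(-5*t), -t^2*exp(-5*t)/2 - 2*t*exp(-5*t)]
  [-t^2*exp(-5*t)/2 - 2*t*exp(-5*t), -t^2*exp(-5*t) - 5*t*exp(-5*t) + exp(-5*t), t^2*exp(-5*t)/2 + 3*t*exp(-5*t)]
  [-t^2*exp(-5*t)/2 - 3*t*exp(-5*t), -t^2*exp(-5*t) - 7*t*exp(-5*t), t^2*exp(-5*t)/2 + 4*t*exp(-5*t) + exp(-5*t)]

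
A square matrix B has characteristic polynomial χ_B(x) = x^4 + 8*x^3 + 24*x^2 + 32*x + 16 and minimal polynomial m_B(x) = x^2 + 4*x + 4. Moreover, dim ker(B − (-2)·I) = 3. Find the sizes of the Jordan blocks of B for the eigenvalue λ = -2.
Block sizes for λ = -2: [2, 1, 1]

Step 1 — from the characteristic polynomial, algebraic multiplicity of λ = -2 is 4. From dim ker(B − (-2)·I) = 3, there are exactly 3 Jordan blocks for λ = -2.
Step 2 — from the minimal polynomial, the factor (x + 2)^2 tells us the largest block for λ = -2 has size 2.
Step 3 — with total size 4, 3 blocks, and largest block 2, the block sizes (in nonincreasing order) are [2, 1, 1].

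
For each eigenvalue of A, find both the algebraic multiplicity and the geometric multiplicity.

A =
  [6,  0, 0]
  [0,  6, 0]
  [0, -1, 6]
λ = 6: alg = 3, geom = 2

Step 1 — factor the characteristic polynomial to read off the algebraic multiplicities:
  χ_A(x) = (x - 6)^3

Step 2 — compute geometric multiplicities via the rank-nullity identity g(λ) = n − rank(A − λI):
  rank(A − (6)·I) = 1, so dim ker(A − (6)·I) = n − 1 = 2

Summary:
  λ = 6: algebraic multiplicity = 3, geometric multiplicity = 2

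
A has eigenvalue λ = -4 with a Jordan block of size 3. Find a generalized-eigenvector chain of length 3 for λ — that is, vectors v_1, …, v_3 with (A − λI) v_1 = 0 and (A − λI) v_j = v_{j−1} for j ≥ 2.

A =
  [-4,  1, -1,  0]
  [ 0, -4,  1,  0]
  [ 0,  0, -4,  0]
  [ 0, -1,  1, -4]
A Jordan chain for λ = -4 of length 3:
v_1 = (1, 0, 0, -1)ᵀ
v_2 = (-1, 1, 0, 1)ᵀ
v_3 = (0, 0, 1, 0)ᵀ

Let N = A − (-4)·I. We want v_3 with N^3 v_3 = 0 but N^2 v_3 ≠ 0; then v_{j-1} := N · v_j for j = 3, …, 2.

Pick v_3 = (0, 0, 1, 0)ᵀ.
Then v_2 = N · v_3 = (-1, 1, 0, 1)ᵀ.
Then v_1 = N · v_2 = (1, 0, 0, -1)ᵀ.

Sanity check: (A − (-4)·I) v_1 = (0, 0, 0, 0)ᵀ = 0. ✓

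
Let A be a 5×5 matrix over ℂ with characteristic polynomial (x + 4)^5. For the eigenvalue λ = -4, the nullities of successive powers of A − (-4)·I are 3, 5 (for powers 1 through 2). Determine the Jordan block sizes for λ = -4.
Block sizes for λ = -4: [2, 2, 1]

From the dimensions of kernels of powers, the number of Jordan blocks of size at least j is d_j − d_{j−1} where d_j = dim ker(N^j) (with d_0 = 0). Computing the differences gives [3, 2].
The number of blocks of size exactly k is (#blocks of size ≥ k) − (#blocks of size ≥ k + 1), so the partition is: 1 block(s) of size 1, 2 block(s) of size 2.
In nonincreasing order the block sizes are [2, 2, 1].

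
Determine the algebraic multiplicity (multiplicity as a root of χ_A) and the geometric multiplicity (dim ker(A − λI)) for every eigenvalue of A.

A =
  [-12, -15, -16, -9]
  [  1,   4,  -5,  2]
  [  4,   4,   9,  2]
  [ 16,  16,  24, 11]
λ = 3: alg = 4, geom = 2

Step 1 — factor the characteristic polynomial to read off the algebraic multiplicities:
  χ_A(x) = (x - 3)^4

Step 2 — compute geometric multiplicities via the rank-nullity identity g(λ) = n − rank(A − λI):
  rank(A − (3)·I) = 2, so dim ker(A − (3)·I) = n − 2 = 2

Summary:
  λ = 3: algebraic multiplicity = 4, geometric multiplicity = 2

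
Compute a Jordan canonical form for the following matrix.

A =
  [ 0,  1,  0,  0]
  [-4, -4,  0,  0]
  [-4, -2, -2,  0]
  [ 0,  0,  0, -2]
J_2(-2) ⊕ J_1(-2) ⊕ J_1(-2)

The characteristic polynomial is
  det(x·I − A) = x^4 + 8*x^3 + 24*x^2 + 32*x + 16 = (x + 2)^4

Eigenvalues and multiplicities (the geometric multiplicity of λ is n − rank(A − λI), which equals the number of Jordan blocks for λ):
  λ = -2: algebraic multiplicity = 4, geometric multiplicity = 3

Determining the block sizes for each eigenvalue:
  λ = -2: 3 blocks summing to 4 forces exactly one block of size 2 and the rest size 1 → block sizes [2, 1, 1]

Assembling the blocks gives a Jordan form
J =
  [-2,  1,  0,  0]
  [ 0, -2,  0,  0]
  [ 0,  0, -2,  0]
  [ 0,  0,  0, -2]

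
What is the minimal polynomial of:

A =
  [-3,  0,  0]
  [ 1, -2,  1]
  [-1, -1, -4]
x^2 + 6*x + 9

The characteristic polynomial is χ_A(x) = (x + 3)^3, so the eigenvalues are known. The minimal polynomial is
  m_A(x) = Π_λ (x − λ)^{k_λ}
where k_λ is the size of the *largest* Jordan block for λ (equivalently, the smallest k with (A − λI)^k v = 0 for every generalised eigenvector v of λ).

  λ = -3: largest Jordan block has size 2, contributing (x + 3)^2

So m_A(x) = (x + 3)^2 = x^2 + 6*x + 9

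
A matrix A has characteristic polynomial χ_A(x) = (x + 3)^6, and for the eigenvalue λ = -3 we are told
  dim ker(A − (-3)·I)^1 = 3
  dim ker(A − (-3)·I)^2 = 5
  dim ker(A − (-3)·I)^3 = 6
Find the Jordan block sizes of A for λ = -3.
Block sizes for λ = -3: [3, 2, 1]

From the dimensions of kernels of powers, the number of Jordan blocks of size at least j is d_j − d_{j−1} where d_j = dim ker(N^j) (with d_0 = 0). Computing the differences gives [3, 2, 1].
The number of blocks of size exactly k is (#blocks of size ≥ k) − (#blocks of size ≥ k + 1), so the partition is: 1 block(s) of size 1, 1 block(s) of size 2, 1 block(s) of size 3.
In nonincreasing order the block sizes are [3, 2, 1].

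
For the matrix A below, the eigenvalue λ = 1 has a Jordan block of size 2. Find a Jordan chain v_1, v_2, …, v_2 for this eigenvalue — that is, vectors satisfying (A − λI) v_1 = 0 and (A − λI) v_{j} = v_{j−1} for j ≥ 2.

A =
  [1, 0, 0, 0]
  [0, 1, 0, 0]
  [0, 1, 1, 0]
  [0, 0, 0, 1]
A Jordan chain for λ = 1 of length 2:
v_1 = (0, 0, 1, 0)ᵀ
v_2 = (0, 1, 0, 0)ᵀ

Let N = A − (1)·I. We want v_2 with N^2 v_2 = 0 but N^1 v_2 ≠ 0; then v_{j-1} := N · v_j for j = 2, …, 2.

Pick v_2 = (0, 1, 0, 0)ᵀ.
Then v_1 = N · v_2 = (0, 0, 1, 0)ᵀ.

Sanity check: (A − (1)·I) v_1 = (0, 0, 0, 0)ᵀ = 0. ✓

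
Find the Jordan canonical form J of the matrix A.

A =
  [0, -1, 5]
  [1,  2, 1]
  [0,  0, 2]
J_2(1) ⊕ J_1(2)

The characteristic polynomial is
  det(x·I − A) = x^3 - 4*x^2 + 5*x - 2 = (x - 2)*(x - 1)^2

Eigenvalues and multiplicities (the geometric multiplicity of λ is n − rank(A − λI), which equals the number of Jordan blocks for λ):
  λ = 1: algebraic multiplicity = 2, geometric multiplicity = 1
  λ = 2: algebraic multiplicity = 1, geometric multiplicity = 1

Determining the block sizes for each eigenvalue:
  λ = 1: one block (gm = 1), so the single block has size am = 2 → block sizes [2]
  λ = 2: one block (gm = 1), so the single block has size am = 1 → block sizes [1]

Assembling the blocks gives a Jordan form
J =
  [1, 1, 0]
  [0, 1, 0]
  [0, 0, 2]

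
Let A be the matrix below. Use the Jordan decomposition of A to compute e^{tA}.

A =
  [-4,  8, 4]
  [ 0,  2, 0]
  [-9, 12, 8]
e^{tA} =
  [-6*t*exp(2*t) + exp(2*t), 8*t*exp(2*t), 4*t*exp(2*t)]
  [0, exp(2*t), 0]
  [-9*t*exp(2*t), 12*t*exp(2*t), 6*t*exp(2*t) + exp(2*t)]

Strategy: write A = P · J · P⁻¹ where J is a Jordan canonical form, so e^{tA} = P · e^{tJ} · P⁻¹, and e^{tJ} can be computed block-by-block.

A has Jordan form
J =
  [2, 1, 0]
  [0, 2, 0]
  [0, 0, 2]
(up to reordering of blocks).

Per-block formulas:
  For a 1×1 block at λ = 2: exp(t · [2]) = [e^(2t)].
  For a 2×2 Jordan block J_2(2): exp(t · J_2(2)) = e^(2t)·(I + t·N), where N is the 2×2 nilpotent shift.

After assembling e^{tJ} and conjugating by P, we get:

e^{tA} =
  [-6*t*exp(2*t) + exp(2*t), 8*t*exp(2*t), 4*t*exp(2*t)]
  [0, exp(2*t), 0]
  [-9*t*exp(2*t), 12*t*exp(2*t), 6*t*exp(2*t) + exp(2*t)]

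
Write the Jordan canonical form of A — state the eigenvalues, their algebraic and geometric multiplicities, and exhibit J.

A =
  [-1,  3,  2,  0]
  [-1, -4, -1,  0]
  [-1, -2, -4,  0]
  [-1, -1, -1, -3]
J_3(-3) ⊕ J_1(-3)

The characteristic polynomial is
  det(x·I − A) = x^4 + 12*x^3 + 54*x^2 + 108*x + 81 = (x + 3)^4

Eigenvalues and multiplicities (the geometric multiplicity of λ is n − rank(A − λI), which equals the number of Jordan blocks for λ):
  λ = -3: algebraic multiplicity = 4, geometric multiplicity = 2

Determining the block sizes for each eigenvalue:
  λ = -3: with am = 4 and gm = 2, the partition is not yet determined (e.g. several partitions of 4 into 2 parts exist). Let N = A − (-3)·I. Computing rank(N^1) = 2, rank(N^2) = 1, rank(N^3) = 0; the number of blocks of size ≥ j is rank(N^{j−1}) − rank(N^j), giving [2, 1, 1]. So we have 1 block(s) of size 3, 1 block(s) of size 1 → block sizes [3, 1]

Assembling the blocks gives a Jordan form
J =
  [-3,  1,  0,  0]
  [ 0, -3,  1,  0]
  [ 0,  0, -3,  0]
  [ 0,  0,  0, -3]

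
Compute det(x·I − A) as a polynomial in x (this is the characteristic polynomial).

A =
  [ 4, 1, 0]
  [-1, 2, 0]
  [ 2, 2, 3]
x^3 - 9*x^2 + 27*x - 27

Expanding det(x·I − A) (e.g. by cofactor expansion or by noting that A is similar to its Jordan form J, which has the same characteristic polynomial as A) gives
  χ_A(x) = x^3 - 9*x^2 + 27*x - 27
which factors as (x - 3)^3. The eigenvalues (with algebraic multiplicities) are λ = 3 with multiplicity 3.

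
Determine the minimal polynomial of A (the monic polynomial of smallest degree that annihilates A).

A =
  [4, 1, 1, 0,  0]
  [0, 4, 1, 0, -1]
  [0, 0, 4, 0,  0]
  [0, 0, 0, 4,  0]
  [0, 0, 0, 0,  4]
x^3 - 12*x^2 + 48*x - 64

The characteristic polynomial is χ_A(x) = (x - 4)^5, so the eigenvalues are known. The minimal polynomial is
  m_A(x) = Π_λ (x − λ)^{k_λ}
where k_λ is the size of the *largest* Jordan block for λ (equivalently, the smallest k with (A − λI)^k v = 0 for every generalised eigenvector v of λ).

  λ = 4: largest Jordan block has size 3, contributing (x − 4)^3

So m_A(x) = (x - 4)^3 = x^3 - 12*x^2 + 48*x - 64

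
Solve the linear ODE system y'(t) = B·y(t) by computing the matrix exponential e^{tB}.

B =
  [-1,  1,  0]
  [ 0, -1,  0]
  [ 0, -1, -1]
e^{tB} =
  [exp(-t), t*exp(-t), 0]
  [0, exp(-t), 0]
  [0, -t*exp(-t), exp(-t)]

Strategy: write B = P · J · P⁻¹ where J is a Jordan canonical form, so e^{tB} = P · e^{tJ} · P⁻¹, and e^{tJ} can be computed block-by-block.

B has Jordan form
J =
  [-1,  1,  0]
  [ 0, -1,  0]
  [ 0,  0, -1]
(up to reordering of blocks).

Per-block formulas:
  For a 1×1 block at λ = -1: exp(t · [-1]) = [e^(-1t)].
  For a 2×2 Jordan block J_2(-1): exp(t · J_2(-1)) = e^(-1t)·(I + t·N), where N is the 2×2 nilpotent shift.

After assembling e^{tJ} and conjugating by P, we get:

e^{tB} =
  [exp(-t), t*exp(-t), 0]
  [0, exp(-t), 0]
  [0, -t*exp(-t), exp(-t)]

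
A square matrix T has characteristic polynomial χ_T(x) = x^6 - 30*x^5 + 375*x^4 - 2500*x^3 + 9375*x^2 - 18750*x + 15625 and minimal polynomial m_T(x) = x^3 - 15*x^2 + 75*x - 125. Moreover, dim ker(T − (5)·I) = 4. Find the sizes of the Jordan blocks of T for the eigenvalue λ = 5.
Block sizes for λ = 5: [3, 1, 1, 1]

Step 1 — from the characteristic polynomial, algebraic multiplicity of λ = 5 is 6. From dim ker(T − (5)·I) = 4, there are exactly 4 Jordan blocks for λ = 5.
Step 2 — from the minimal polynomial, the factor (x − 5)^3 tells us the largest block for λ = 5 has size 3.
Step 3 — with total size 6, 4 blocks, and largest block 3, the block sizes (in nonincreasing order) are [3, 1, 1, 1].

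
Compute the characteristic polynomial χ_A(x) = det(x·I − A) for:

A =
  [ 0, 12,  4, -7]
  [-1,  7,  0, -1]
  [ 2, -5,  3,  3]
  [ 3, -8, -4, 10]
x^4 - 20*x^3 + 150*x^2 - 500*x + 625

Expanding det(x·I − A) (e.g. by cofactor expansion or by noting that A is similar to its Jordan form J, which has the same characteristic polynomial as A) gives
  χ_A(x) = x^4 - 20*x^3 + 150*x^2 - 500*x + 625
which factors as (x - 5)^4. The eigenvalues (with algebraic multiplicities) are λ = 5 with multiplicity 4.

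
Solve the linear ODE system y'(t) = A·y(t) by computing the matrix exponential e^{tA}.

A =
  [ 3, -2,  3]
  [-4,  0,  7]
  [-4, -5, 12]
e^{tA} =
  [-2*t*exp(5*t) + exp(5*t), -t^2*exp(5*t)/2 - 2*t*exp(5*t), t^2*exp(5*t)/2 + 3*t*exp(5*t)]
  [-4*t*exp(5*t), -t^2*exp(5*t) - 5*t*exp(5*t) + exp(5*t), t^2*exp(5*t) + 7*t*exp(5*t)]
  [-4*t*exp(5*t), -t^2*exp(5*t) - 5*t*exp(5*t), t^2*exp(5*t) + 7*t*exp(5*t) + exp(5*t)]

Strategy: write A = P · J · P⁻¹ where J is a Jordan canonical form, so e^{tA} = P · e^{tJ} · P⁻¹, and e^{tJ} can be computed block-by-block.

A has Jordan form
J =
  [5, 1, 0]
  [0, 5, 1]
  [0, 0, 5]
(up to reordering of blocks).

Per-block formulas:
  For a 3×3 Jordan block J_3(5): exp(t · J_3(5)) = e^(5t)·(I + t·N + (t^2/2)·N^2), where N is the 3×3 nilpotent shift.

After assembling e^{tJ} and conjugating by P, we get:

e^{tA} =
  [-2*t*exp(5*t) + exp(5*t), -t^2*exp(5*t)/2 - 2*t*exp(5*t), t^2*exp(5*t)/2 + 3*t*exp(5*t)]
  [-4*t*exp(5*t), -t^2*exp(5*t) - 5*t*exp(5*t) + exp(5*t), t^2*exp(5*t) + 7*t*exp(5*t)]
  [-4*t*exp(5*t), -t^2*exp(5*t) - 5*t*exp(5*t), t^2*exp(5*t) + 7*t*exp(5*t) + exp(5*t)]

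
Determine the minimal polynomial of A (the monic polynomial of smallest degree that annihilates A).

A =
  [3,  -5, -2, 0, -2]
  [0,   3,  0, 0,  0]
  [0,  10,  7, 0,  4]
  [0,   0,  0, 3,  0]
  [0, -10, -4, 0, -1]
x^2 - 6*x + 9

The characteristic polynomial is χ_A(x) = (x - 3)^5, so the eigenvalues are known. The minimal polynomial is
  m_A(x) = Π_λ (x − λ)^{k_λ}
where k_λ is the size of the *largest* Jordan block for λ (equivalently, the smallest k with (A − λI)^k v = 0 for every generalised eigenvector v of λ).

  λ = 3: largest Jordan block has size 2, contributing (x − 3)^2

So m_A(x) = (x - 3)^2 = x^2 - 6*x + 9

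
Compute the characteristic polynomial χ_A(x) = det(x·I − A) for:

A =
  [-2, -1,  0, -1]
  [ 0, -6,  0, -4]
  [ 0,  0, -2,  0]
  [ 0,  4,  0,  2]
x^4 + 8*x^3 + 24*x^2 + 32*x + 16

Expanding det(x·I − A) (e.g. by cofactor expansion or by noting that A is similar to its Jordan form J, which has the same characteristic polynomial as A) gives
  χ_A(x) = x^4 + 8*x^3 + 24*x^2 + 32*x + 16
which factors as (x + 2)^4. The eigenvalues (with algebraic multiplicities) are λ = -2 with multiplicity 4.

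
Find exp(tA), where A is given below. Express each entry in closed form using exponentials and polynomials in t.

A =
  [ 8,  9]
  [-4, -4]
e^{tA} =
  [6*t*exp(2*t) + exp(2*t), 9*t*exp(2*t)]
  [-4*t*exp(2*t), -6*t*exp(2*t) + exp(2*t)]

Strategy: write A = P · J · P⁻¹ where J is a Jordan canonical form, so e^{tA} = P · e^{tJ} · P⁻¹, and e^{tJ} can be computed block-by-block.

A has Jordan form
J =
  [2, 1]
  [0, 2]
(up to reordering of blocks).

Per-block formulas:
  For a 2×2 Jordan block J_2(2): exp(t · J_2(2)) = e^(2t)·(I + t·N), where N is the 2×2 nilpotent shift.

After assembling e^{tJ} and conjugating by P, we get:

e^{tA} =
  [6*t*exp(2*t) + exp(2*t), 9*t*exp(2*t)]
  [-4*t*exp(2*t), -6*t*exp(2*t) + exp(2*t)]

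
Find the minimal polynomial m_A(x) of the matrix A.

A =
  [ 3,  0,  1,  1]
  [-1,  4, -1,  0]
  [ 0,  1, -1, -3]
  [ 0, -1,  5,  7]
x^4 - 13*x^3 + 63*x^2 - 135*x + 108

The characteristic polynomial is χ_A(x) = (x - 4)*(x - 3)^3, so the eigenvalues are known. The minimal polynomial is
  m_A(x) = Π_λ (x − λ)^{k_λ}
where k_λ is the size of the *largest* Jordan block for λ (equivalently, the smallest k with (A − λI)^k v = 0 for every generalised eigenvector v of λ).

  λ = 3: largest Jordan block has size 3, contributing (x − 3)^3
  λ = 4: largest Jordan block has size 1, contributing (x − 4)

So m_A(x) = (x - 4)*(x - 3)^3 = x^4 - 13*x^3 + 63*x^2 - 135*x + 108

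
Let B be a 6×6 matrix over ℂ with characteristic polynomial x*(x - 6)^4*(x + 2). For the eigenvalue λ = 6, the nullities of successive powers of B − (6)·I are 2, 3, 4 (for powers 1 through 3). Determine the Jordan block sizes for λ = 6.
Block sizes for λ = 6: [3, 1]

From the dimensions of kernels of powers, the number of Jordan blocks of size at least j is d_j − d_{j−1} where d_j = dim ker(N^j) (with d_0 = 0). Computing the differences gives [2, 1, 1].
The number of blocks of size exactly k is (#blocks of size ≥ k) − (#blocks of size ≥ k + 1), so the partition is: 1 block(s) of size 1, 1 block(s) of size 3.
In nonincreasing order the block sizes are [3, 1].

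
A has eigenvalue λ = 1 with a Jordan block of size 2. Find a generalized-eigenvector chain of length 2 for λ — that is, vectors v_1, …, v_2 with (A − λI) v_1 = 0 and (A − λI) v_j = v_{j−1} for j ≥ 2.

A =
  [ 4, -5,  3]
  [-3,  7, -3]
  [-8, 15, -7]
A Jordan chain for λ = 1 of length 2:
v_1 = (1, 0, -1)ᵀ
v_2 = (2, 1, 0)ᵀ

Let N = A − (1)·I. We want v_2 with N^2 v_2 = 0 but N^1 v_2 ≠ 0; then v_{j-1} := N · v_j for j = 2, …, 2.

Pick v_2 = (2, 1, 0)ᵀ.
Then v_1 = N · v_2 = (1, 0, -1)ᵀ.

Sanity check: (A − (1)·I) v_1 = (0, 0, 0)ᵀ = 0. ✓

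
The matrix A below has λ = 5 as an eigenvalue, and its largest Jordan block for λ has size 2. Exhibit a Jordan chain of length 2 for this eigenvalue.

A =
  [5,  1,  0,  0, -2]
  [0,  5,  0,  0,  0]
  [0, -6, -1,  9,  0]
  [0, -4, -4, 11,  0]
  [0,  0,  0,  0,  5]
A Jordan chain for λ = 5 of length 2:
v_1 = (1, 0, -6, -4, 0)ᵀ
v_2 = (0, 1, 0, 0, 0)ᵀ

Let N = A − (5)·I. We want v_2 with N^2 v_2 = 0 but N^1 v_2 ≠ 0; then v_{j-1} := N · v_j for j = 2, …, 2.

Pick v_2 = (0, 1, 0, 0, 0)ᵀ.
Then v_1 = N · v_2 = (1, 0, -6, -4, 0)ᵀ.

Sanity check: (A − (5)·I) v_1 = (0, 0, 0, 0, 0)ᵀ = 0. ✓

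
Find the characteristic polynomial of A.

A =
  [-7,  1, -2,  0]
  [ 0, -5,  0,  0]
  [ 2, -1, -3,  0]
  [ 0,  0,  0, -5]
x^4 + 20*x^3 + 150*x^2 + 500*x + 625

Expanding det(x·I − A) (e.g. by cofactor expansion or by noting that A is similar to its Jordan form J, which has the same characteristic polynomial as A) gives
  χ_A(x) = x^4 + 20*x^3 + 150*x^2 + 500*x + 625
which factors as (x + 5)^4. The eigenvalues (with algebraic multiplicities) are λ = -5 with multiplicity 4.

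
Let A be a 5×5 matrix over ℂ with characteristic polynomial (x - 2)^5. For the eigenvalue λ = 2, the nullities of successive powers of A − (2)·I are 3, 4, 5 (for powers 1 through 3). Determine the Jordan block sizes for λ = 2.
Block sizes for λ = 2: [3, 1, 1]

From the dimensions of kernels of powers, the number of Jordan blocks of size at least j is d_j − d_{j−1} where d_j = dim ker(N^j) (with d_0 = 0). Computing the differences gives [3, 1, 1].
The number of blocks of size exactly k is (#blocks of size ≥ k) − (#blocks of size ≥ k + 1), so the partition is: 2 block(s) of size 1, 1 block(s) of size 3.
In nonincreasing order the block sizes are [3, 1, 1].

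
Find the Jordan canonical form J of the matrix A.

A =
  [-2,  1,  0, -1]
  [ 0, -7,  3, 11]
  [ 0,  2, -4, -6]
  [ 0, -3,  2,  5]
J_3(-2) ⊕ J_1(-2)

The characteristic polynomial is
  det(x·I − A) = x^4 + 8*x^3 + 24*x^2 + 32*x + 16 = (x + 2)^4

Eigenvalues and multiplicities (the geometric multiplicity of λ is n − rank(A − λI), which equals the number of Jordan blocks for λ):
  λ = -2: algebraic multiplicity = 4, geometric multiplicity = 2

Determining the block sizes for each eigenvalue:
  λ = -2: with am = 4 and gm = 2, the partition is not yet determined (e.g. several partitions of 4 into 2 parts exist). Let N = A − (-2)·I. Computing rank(N^1) = 2, rank(N^2) = 1, rank(N^3) = 0; the number of blocks of size ≥ j is rank(N^{j−1}) − rank(N^j), giving [2, 1, 1]. So we have 1 block(s) of size 3, 1 block(s) of size 1 → block sizes [3, 1]

Assembling the blocks gives a Jordan form
J =
  [-2,  1,  0,  0]
  [ 0, -2,  1,  0]
  [ 0,  0, -2,  0]
  [ 0,  0,  0, -2]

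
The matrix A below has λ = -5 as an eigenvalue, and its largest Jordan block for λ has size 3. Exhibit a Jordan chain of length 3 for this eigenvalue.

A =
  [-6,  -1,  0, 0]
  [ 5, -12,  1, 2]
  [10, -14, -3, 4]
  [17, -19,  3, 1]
A Jordan chain for λ = -5 of length 3:
v_1 = (-4, 4, 8, 20)ᵀ
v_2 = (-1, 5, 10, 17)ᵀ
v_3 = (1, 0, 0, 0)ᵀ

Let N = A − (-5)·I. We want v_3 with N^3 v_3 = 0 but N^2 v_3 ≠ 0; then v_{j-1} := N · v_j for j = 3, …, 2.

Pick v_3 = (1, 0, 0, 0)ᵀ.
Then v_2 = N · v_3 = (-1, 5, 10, 17)ᵀ.
Then v_1 = N · v_2 = (-4, 4, 8, 20)ᵀ.

Sanity check: (A − (-5)·I) v_1 = (0, 0, 0, 0)ᵀ = 0. ✓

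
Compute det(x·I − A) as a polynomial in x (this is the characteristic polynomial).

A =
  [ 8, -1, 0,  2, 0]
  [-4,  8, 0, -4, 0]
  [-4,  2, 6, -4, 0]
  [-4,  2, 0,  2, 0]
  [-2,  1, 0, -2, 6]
x^5 - 30*x^4 + 360*x^3 - 2160*x^2 + 6480*x - 7776

Expanding det(x·I − A) (e.g. by cofactor expansion or by noting that A is similar to its Jordan form J, which has the same characteristic polynomial as A) gives
  χ_A(x) = x^5 - 30*x^4 + 360*x^3 - 2160*x^2 + 6480*x - 7776
which factors as (x - 6)^5. The eigenvalues (with algebraic multiplicities) are λ = 6 with multiplicity 5.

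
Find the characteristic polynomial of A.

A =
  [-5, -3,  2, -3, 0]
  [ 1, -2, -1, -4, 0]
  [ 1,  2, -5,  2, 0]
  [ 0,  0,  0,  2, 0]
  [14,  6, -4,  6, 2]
x^5 + 8*x^4 + 4*x^3 - 80*x^2 - 64*x + 256

Expanding det(x·I − A) (e.g. by cofactor expansion or by noting that A is similar to its Jordan form J, which has the same characteristic polynomial as A) gives
  χ_A(x) = x^5 + 8*x^4 + 4*x^3 - 80*x^2 - 64*x + 256
which factors as (x - 2)^2*(x + 4)^3. The eigenvalues (with algebraic multiplicities) are λ = -4 with multiplicity 3, λ = 2 with multiplicity 2.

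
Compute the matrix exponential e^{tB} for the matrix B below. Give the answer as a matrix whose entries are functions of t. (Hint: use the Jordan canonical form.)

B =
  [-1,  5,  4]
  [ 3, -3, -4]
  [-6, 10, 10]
e^{tB} =
  [-3*t*exp(2*t) + exp(2*t), 5*t*exp(2*t), 4*t*exp(2*t)]
  [3*t*exp(2*t), -5*t*exp(2*t) + exp(2*t), -4*t*exp(2*t)]
  [-6*t*exp(2*t), 10*t*exp(2*t), 8*t*exp(2*t) + exp(2*t)]

Strategy: write B = P · J · P⁻¹ where J is a Jordan canonical form, so e^{tB} = P · e^{tJ} · P⁻¹, and e^{tJ} can be computed block-by-block.

B has Jordan form
J =
  [2, 1, 0]
  [0, 2, 0]
  [0, 0, 2]
(up to reordering of blocks).

Per-block formulas:
  For a 2×2 Jordan block J_2(2): exp(t · J_2(2)) = e^(2t)·(I + t·N), where N is the 2×2 nilpotent shift.
  For a 1×1 block at λ = 2: exp(t · [2]) = [e^(2t)].

After assembling e^{tJ} and conjugating by P, we get:

e^{tB} =
  [-3*t*exp(2*t) + exp(2*t), 5*t*exp(2*t), 4*t*exp(2*t)]
  [3*t*exp(2*t), -5*t*exp(2*t) + exp(2*t), -4*t*exp(2*t)]
  [-6*t*exp(2*t), 10*t*exp(2*t), 8*t*exp(2*t) + exp(2*t)]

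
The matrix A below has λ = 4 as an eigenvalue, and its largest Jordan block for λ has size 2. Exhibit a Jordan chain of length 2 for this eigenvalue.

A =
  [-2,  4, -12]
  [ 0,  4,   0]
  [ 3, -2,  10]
A Jordan chain for λ = 4 of length 2:
v_1 = (-6, 0, 3)ᵀ
v_2 = (1, 0, 0)ᵀ

Let N = A − (4)·I. We want v_2 with N^2 v_2 = 0 but N^1 v_2 ≠ 0; then v_{j-1} := N · v_j for j = 2, …, 2.

Pick v_2 = (1, 0, 0)ᵀ.
Then v_1 = N · v_2 = (-6, 0, 3)ᵀ.

Sanity check: (A − (4)·I) v_1 = (0, 0, 0)ᵀ = 0. ✓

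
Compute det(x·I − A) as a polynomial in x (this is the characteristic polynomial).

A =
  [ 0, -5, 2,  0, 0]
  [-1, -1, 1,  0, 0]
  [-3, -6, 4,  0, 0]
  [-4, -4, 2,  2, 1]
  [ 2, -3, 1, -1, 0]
x^5 - 5*x^4 + 10*x^3 - 10*x^2 + 5*x - 1

Expanding det(x·I − A) (e.g. by cofactor expansion or by noting that A is similar to its Jordan form J, which has the same characteristic polynomial as A) gives
  χ_A(x) = x^5 - 5*x^4 + 10*x^3 - 10*x^2 + 5*x - 1
which factors as (x - 1)^5. The eigenvalues (with algebraic multiplicities) are λ = 1 with multiplicity 5.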